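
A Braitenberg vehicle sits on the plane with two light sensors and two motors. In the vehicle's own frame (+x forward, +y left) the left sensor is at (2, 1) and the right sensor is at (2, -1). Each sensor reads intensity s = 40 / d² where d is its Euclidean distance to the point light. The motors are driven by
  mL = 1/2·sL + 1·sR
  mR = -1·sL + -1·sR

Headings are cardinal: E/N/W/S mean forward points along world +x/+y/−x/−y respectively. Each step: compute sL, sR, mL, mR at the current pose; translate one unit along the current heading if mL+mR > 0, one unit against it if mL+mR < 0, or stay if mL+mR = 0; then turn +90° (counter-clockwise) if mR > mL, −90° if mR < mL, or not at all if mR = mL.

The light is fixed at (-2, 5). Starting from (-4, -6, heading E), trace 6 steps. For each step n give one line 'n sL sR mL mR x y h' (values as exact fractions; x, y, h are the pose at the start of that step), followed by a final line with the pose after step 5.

n=0: pose=(-4,-6,E); sL=2/5, sR=5/18; mL=43/90, mR=-61/90; mL+mR=-1/5 → advance -1; mR−mL=-52/45 → turn -1·90°
n=1: pose=(-5,-6,S); sL=40/173, sR=8/37; mL=2124/6401, mR=-2864/6401; mL+mR=-20/173 → advance -1; mR−mL=-4988/6401 → turn -1·90°
n=2: pose=(-5,-5,W); sL=20/73, sR=20/53; mL=1990/3869, mR=-2520/3869; mL+mR=-10/73 → advance -1; mR−mL=-4510/3869 → turn -1·90°
n=3: pose=(-4,-5,N); sL=40/73, sR=8/13; mL=844/949, mR=-1104/949; mL+mR=-20/73 → advance -1; mR−mL=-1948/949 → turn -1·90°
n=4: pose=(-4,-6,E); sL=2/5, sR=5/18; mL=43/90, mR=-61/90; mL+mR=-1/5 → advance -1; mR−mL=-52/45 → turn -1·90°
n=5: pose=(-5,-6,S); sL=40/173, sR=8/37; mL=2124/6401, mR=-2864/6401; mL+mR=-20/173 → advance -1; mR−mL=-4988/6401 → turn -1·90°

0 2/5 5/18 43/90 -61/90 -4 -6 E
1 40/173 8/37 2124/6401 -2864/6401 -5 -6 S
2 20/73 20/53 1990/3869 -2520/3869 -5 -5 W
3 40/73 8/13 844/949 -1104/949 -4 -5 N
4 2/5 5/18 43/90 -61/90 -4 -6 E
5 40/173 8/37 2124/6401 -2864/6401 -5 -6 S
final -5 -5 W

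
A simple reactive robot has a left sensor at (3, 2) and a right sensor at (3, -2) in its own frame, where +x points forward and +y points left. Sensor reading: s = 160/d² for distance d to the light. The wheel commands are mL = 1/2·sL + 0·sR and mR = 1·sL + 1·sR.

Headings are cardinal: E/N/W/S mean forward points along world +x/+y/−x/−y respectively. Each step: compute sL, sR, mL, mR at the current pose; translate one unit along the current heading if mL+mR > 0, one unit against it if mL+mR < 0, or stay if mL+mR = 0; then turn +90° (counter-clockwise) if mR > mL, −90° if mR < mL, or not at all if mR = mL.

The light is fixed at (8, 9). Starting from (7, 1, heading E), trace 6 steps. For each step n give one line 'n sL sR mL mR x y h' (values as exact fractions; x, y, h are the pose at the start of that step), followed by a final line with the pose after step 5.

0 4 20/13 2 72/13 7 1 E
1 160/29 160/29 80/29 320/29 8 1 N
2 16/9 80/17 8/9 992/153 8 2 W
3 160/101 160/109 80/101 33600/11009 7 2 S
4 4 20/13 2 72/13 7 1 E
5 160/29 160/29 80/29 320/29 8 1 N
final 8 2 W

n=0: pose=(7,1,E); sL=4, sR=20/13; mL=2, mR=72/13; mL+mR=98/13 → advance +1; mR−mL=46/13 → turn +1·90°
n=1: pose=(8,1,N); sL=160/29, sR=160/29; mL=80/29, mR=320/29; mL+mR=400/29 → advance +1; mR−mL=240/29 → turn +1·90°
n=2: pose=(8,2,W); sL=16/9, sR=80/17; mL=8/9, mR=992/153; mL+mR=376/51 → advance +1; mR−mL=856/153 → turn +1·90°
n=3: pose=(7,2,S); sL=160/101, sR=160/109; mL=80/101, mR=33600/11009; mL+mR=42320/11009 → advance +1; mR−mL=24880/11009 → turn +1·90°
n=4: pose=(7,1,E); sL=4, sR=20/13; mL=2, mR=72/13; mL+mR=98/13 → advance +1; mR−mL=46/13 → turn +1·90°
n=5: pose=(8,1,N); sL=160/29, sR=160/29; mL=80/29, mR=320/29; mL+mR=400/29 → advance +1; mR−mL=240/29 → turn +1·90°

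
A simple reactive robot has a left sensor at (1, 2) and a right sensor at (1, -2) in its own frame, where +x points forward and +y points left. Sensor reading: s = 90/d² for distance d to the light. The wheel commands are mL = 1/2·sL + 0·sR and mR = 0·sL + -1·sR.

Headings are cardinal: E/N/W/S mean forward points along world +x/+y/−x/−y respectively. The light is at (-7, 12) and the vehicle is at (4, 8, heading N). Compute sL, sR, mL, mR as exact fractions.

1 45/89 1/2 -45/89

left sensor world pos  = (2, 9); dL² = 90
right sensor world pos = (6, 9); dR² = 178
sL = 90/90 = 1
sR = 90/178 = 45/89
mL = 1/2·sL + 0·sR = 1/2
mR = 0·sL + -1·sR = -45/89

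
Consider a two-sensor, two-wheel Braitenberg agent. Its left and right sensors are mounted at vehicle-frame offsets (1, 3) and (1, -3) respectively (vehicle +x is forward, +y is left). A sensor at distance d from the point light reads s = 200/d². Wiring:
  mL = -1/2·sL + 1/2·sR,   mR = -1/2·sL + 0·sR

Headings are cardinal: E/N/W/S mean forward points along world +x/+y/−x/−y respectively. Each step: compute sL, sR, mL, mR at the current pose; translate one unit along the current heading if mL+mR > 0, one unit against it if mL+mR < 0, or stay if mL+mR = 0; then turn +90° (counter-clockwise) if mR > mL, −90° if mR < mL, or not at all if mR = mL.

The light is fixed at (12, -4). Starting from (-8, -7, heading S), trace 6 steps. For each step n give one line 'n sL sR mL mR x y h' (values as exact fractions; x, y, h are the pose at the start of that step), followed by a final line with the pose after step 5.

n=0: pose=(-8,-7,S); sL=40/61, sR=40/109; mL=-960/6649, mR=-20/61; mL+mR=-3140/6649 → advance -1; mR−mL=-20/109 → turn -1·90°
n=1: pose=(-8,-6,W); sL=100/233, sR=100/221; mL=600/51493, mR=-50/233; mL+mR=-10450/51493 → advance -1; mR−mL=-50/221 → turn -1·90°
n=2: pose=(-7,-6,N); sL=40/97, sR=200/257; mL=4560/24929, mR=-20/97; mL+mR=-580/24929 → advance -1; mR−mL=-100/257 → turn -1·90°
n=3: pose=(-7,-7,E); sL=50/81, sR=5/9; mL=-5/162, mR=-25/81; mL+mR=-55/162 → advance -1; mR−mL=-5/18 → turn -1·90°
n=4: pose=(-8,-7,S); sL=40/61, sR=40/109; mL=-960/6649, mR=-20/61; mL+mR=-3140/6649 → advance -1; mR−mL=-20/109 → turn -1·90°
n=5: pose=(-8,-6,W); sL=100/233, sR=100/221; mL=600/51493, mR=-50/233; mL+mR=-10450/51493 → advance -1; mR−mL=-50/221 → turn -1·90°

0 40/61 40/109 -960/6649 -20/61 -8 -7 S
1 100/233 100/221 600/51493 -50/233 -8 -6 W
2 40/97 200/257 4560/24929 -20/97 -7 -6 N
3 50/81 5/9 -5/162 -25/81 -7 -7 E
4 40/61 40/109 -960/6649 -20/61 -8 -7 S
5 100/233 100/221 600/51493 -50/233 -8 -6 W
final -7 -6 N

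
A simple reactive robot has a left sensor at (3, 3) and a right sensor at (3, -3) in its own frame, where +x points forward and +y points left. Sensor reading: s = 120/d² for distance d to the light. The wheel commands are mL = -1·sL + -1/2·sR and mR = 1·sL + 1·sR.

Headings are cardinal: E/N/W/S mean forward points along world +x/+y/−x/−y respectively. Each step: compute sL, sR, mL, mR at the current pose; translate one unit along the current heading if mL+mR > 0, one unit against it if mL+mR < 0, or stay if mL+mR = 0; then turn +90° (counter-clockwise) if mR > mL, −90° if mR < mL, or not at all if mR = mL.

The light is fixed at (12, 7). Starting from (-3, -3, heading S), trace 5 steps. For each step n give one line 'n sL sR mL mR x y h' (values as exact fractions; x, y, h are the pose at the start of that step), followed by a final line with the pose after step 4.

0 120/313 120/493 -77940/154309 96720/154309 -3 -3 S
1 15/26 6/17 -333/442 411/442 -3 -4 E
2 120/353 24/37 -8676/13061 12912/13061 -2 -4 N
3 60/229 60/169 -17010/38701 23880/38701 -2 -3 W
4 120/313 120/493 -77940/154309 96720/154309 -3 -3 S
final -3 -4 E

n=0: pose=(-3,-3,S); sL=120/313, sR=120/493; mL=-77940/154309, mR=96720/154309; mL+mR=60/493 → advance +1; mR−mL=174660/154309 → turn +1·90°
n=1: pose=(-3,-4,E); sL=15/26, sR=6/17; mL=-333/442, mR=411/442; mL+mR=3/17 → advance +1; mR−mL=372/221 → turn +1·90°
n=2: pose=(-2,-4,N); sL=120/353, sR=24/37; mL=-8676/13061, mR=12912/13061; mL+mR=12/37 → advance +1; mR−mL=21588/13061 → turn +1·90°
n=3: pose=(-2,-3,W); sL=60/229, sR=60/169; mL=-17010/38701, mR=23880/38701; mL+mR=30/169 → advance +1; mR−mL=40890/38701 → turn +1·90°
n=4: pose=(-3,-3,S); sL=120/313, sR=120/493; mL=-77940/154309, mR=96720/154309; mL+mR=60/493 → advance +1; mR−mL=174660/154309 → turn +1·90°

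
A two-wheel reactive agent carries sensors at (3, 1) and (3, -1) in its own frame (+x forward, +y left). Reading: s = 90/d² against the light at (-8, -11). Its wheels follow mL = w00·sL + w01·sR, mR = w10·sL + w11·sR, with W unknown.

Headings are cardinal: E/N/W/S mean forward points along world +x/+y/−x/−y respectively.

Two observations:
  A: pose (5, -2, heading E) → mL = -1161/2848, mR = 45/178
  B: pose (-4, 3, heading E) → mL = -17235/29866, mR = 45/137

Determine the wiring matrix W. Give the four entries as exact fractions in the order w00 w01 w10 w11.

-1/2 -1 1 0

obs A: pose=(5,-2,E) → sL=45/178, sR=9/32, mL=-1161/2848, mR=45/178
obs B: pose=(-4,3,E) → sL=45/137, sR=45/109, mL=-17235/29866, mR=45/137
sensor matrix S = [[45/178, 9/32], [45/137, 45/109]]; det S = 509895/42529184
solve [mL_A; mL_B] = S·[w00; w01] and [mR_A; mR_B] = S·[w10; w11]:
  w00 = -1/2, w01 = -1, w10 = 1, w11 = 0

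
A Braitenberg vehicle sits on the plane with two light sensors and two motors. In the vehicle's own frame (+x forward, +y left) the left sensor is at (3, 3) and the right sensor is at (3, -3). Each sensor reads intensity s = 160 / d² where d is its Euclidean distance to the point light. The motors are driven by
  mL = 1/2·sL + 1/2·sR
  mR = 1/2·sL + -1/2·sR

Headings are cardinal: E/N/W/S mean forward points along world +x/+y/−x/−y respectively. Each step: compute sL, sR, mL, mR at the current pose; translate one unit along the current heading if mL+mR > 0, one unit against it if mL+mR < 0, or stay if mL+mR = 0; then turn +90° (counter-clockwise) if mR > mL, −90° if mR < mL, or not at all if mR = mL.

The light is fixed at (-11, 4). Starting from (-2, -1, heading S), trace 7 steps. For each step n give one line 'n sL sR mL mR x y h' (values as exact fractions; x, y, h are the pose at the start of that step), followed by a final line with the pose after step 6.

n=0: pose=(-2,-1,S); sL=10/13, sR=8/5; mL=77/65, mR=-27/65; mL+mR=10/13 → advance +1; mR−mL=-8/5 → turn -1·90°
n=1: pose=(-2,-2,W); sL=160/117, sR=32/9; mL=32/13, mR=-128/117; mL+mR=160/117 → advance +1; mR−mL=-32/9 → turn -1·90°
n=2: pose=(-3,-2,N); sL=80/17, sR=16/13; mL=656/221, mR=384/221; mL+mR=80/17 → advance +1; mR−mL=-16/13 → turn -1·90°
n=3: pose=(-3,-1,E); sL=32/25, sR=32/37; mL=992/925, mR=192/925; mL+mR=32/25 → advance +1; mR−mL=-32/37 → turn -1·90°
n=4: pose=(-2,-1,S); sL=10/13, sR=8/5; mL=77/65, mR=-27/65; mL+mR=10/13 → advance +1; mR−mL=-8/5 → turn -1·90°
n=5: pose=(-2,-2,W); sL=160/117, sR=32/9; mL=32/13, mR=-128/117; mL+mR=160/117 → advance +1; mR−mL=-32/9 → turn -1·90°
n=6: pose=(-3,-2,N); sL=80/17, sR=16/13; mL=656/221, mR=384/221; mL+mR=80/17 → advance +1; mR−mL=-16/13 → turn -1·90°

0 10/13 8/5 77/65 -27/65 -2 -1 S
1 160/117 32/9 32/13 -128/117 -2 -2 W
2 80/17 16/13 656/221 384/221 -3 -2 N
3 32/25 32/37 992/925 192/925 -3 -1 E
4 10/13 8/5 77/65 -27/65 -2 -1 S
5 160/117 32/9 32/13 -128/117 -2 -2 W
6 80/17 16/13 656/221 384/221 -3 -2 N
final -3 -1 E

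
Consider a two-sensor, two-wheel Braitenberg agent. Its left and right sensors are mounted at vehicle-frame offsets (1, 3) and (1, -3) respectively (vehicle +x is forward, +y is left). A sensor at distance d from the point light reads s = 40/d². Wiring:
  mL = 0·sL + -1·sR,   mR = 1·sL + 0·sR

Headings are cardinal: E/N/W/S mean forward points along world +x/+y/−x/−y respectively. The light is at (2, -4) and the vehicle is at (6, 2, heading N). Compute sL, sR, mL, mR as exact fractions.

left sensor world pos  = (3, 3); dL² = 50
right sensor world pos = (9, 3); dR² = 98
sL = 40/50 = 4/5
sR = 40/98 = 20/49
mL = 0·sL + -1·sR = -20/49
mR = 1·sL + 0·sR = 4/5

4/5 20/49 -20/49 4/5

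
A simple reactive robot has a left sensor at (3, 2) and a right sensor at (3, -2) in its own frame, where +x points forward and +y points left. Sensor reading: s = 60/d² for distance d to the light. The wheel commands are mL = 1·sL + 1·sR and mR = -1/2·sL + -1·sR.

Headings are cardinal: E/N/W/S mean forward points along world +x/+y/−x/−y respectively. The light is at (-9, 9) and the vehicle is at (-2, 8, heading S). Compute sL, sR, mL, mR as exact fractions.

60/97 60/41 8280/3977 -7050/3977

left sensor world pos  = (0, 5); dL² = 97
right sensor world pos = (-4, 5); dR² = 41
sL = 60/97 = 60/97
sR = 60/41 = 60/41
mL = 1·sL + 1·sR = 8280/3977
mR = -1/2·sL + -1·sR = -7050/3977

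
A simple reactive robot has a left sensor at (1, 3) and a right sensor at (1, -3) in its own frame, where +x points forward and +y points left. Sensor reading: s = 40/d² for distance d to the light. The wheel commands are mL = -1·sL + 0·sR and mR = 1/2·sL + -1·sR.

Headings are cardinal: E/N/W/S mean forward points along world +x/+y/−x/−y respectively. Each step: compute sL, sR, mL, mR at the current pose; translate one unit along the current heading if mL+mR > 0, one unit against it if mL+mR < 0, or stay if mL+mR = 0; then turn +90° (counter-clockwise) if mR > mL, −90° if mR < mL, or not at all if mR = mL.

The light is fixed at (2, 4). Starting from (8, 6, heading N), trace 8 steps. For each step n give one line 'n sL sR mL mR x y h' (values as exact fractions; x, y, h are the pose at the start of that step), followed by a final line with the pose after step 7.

n=0: pose=(8,6,N); sL=20/9, sR=4/9; mL=-20/9, mR=2/3; mL+mR=-14/9 → advance -1; mR−mL=26/9 → turn +1·90°
n=1: pose=(8,5,W); sL=40/29, sR=40/41; mL=-40/29, mR=-340/1189; mL+mR=-1980/1189 → advance -1; mR−mL=1300/1189 → turn +1·90°
n=2: pose=(9,5,S); sL=2/5, sR=5/2; mL=-2/5, mR=-23/10; mL+mR=-27/10 → advance -1; mR−mL=-19/10 → turn -1·90°
n=3: pose=(9,6,W); sL=40/37, sR=40/61; mL=-40/37, mR=-260/2257; mL+mR=-2700/2257 → advance -1; mR−mL=2180/2257 → turn +1·90°
n=4: pose=(10,6,S); sL=20/61, sR=20/13; mL=-20/61, mR=-1090/793; mL+mR=-1350/793 → advance -1; mR−mL=-830/793 → turn -1·90°
n=5: pose=(10,7,W); sL=40/49, sR=8/17; mL=-40/49, mR=-52/833; mL+mR=-732/833 → advance -1; mR−mL=628/833 → turn +1·90°
n=6: pose=(11,7,S); sL=10/37, sR=1; mL=-10/37, mR=-32/37; mL+mR=-42/37 → advance -1; mR−mL=-22/37 → turn -1·90°
n=7: pose=(11,8,W); sL=8/13, sR=40/113; mL=-8/13, mR=-68/1469; mL+mR=-972/1469 → advance -1; mR−mL=836/1469 → turn +1·90°

0 20/9 4/9 -20/9 2/3 8 6 N
1 40/29 40/41 -40/29 -340/1189 8 5 W
2 2/5 5/2 -2/5 -23/10 9 5 S
3 40/37 40/61 -40/37 -260/2257 9 6 W
4 20/61 20/13 -20/61 -1090/793 10 6 S
5 40/49 8/17 -40/49 -52/833 10 7 W
6 10/37 1 -10/37 -32/37 11 7 S
7 8/13 40/113 -8/13 -68/1469 11 8 W
final 12 8 S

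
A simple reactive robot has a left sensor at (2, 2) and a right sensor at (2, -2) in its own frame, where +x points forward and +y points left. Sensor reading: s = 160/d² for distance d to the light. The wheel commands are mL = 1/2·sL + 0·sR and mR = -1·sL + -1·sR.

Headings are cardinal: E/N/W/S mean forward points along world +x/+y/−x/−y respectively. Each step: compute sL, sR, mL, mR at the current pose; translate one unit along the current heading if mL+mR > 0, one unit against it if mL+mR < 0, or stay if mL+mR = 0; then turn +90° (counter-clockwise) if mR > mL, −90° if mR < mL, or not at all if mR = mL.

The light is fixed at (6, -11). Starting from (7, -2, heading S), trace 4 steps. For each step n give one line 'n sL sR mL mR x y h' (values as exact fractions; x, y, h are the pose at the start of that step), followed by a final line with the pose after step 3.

n=0: pose=(7,-2,S); sL=80/29, sR=16/5; mL=40/29, mR=-864/145; mL+mR=-664/145 → advance -1; mR−mL=-1064/145 → turn -1·90°
n=1: pose=(7,-1,W); sL=32/13, sR=32/29; mL=16/13, mR=-1344/377; mL+mR=-880/377 → advance -1; mR−mL=-1808/377 → turn -1·90°
n=2: pose=(8,-1,N); sL=10/9, sR=1; mL=5/9, mR=-19/9; mL+mR=-14/9 → advance -1; mR−mL=-8/3 → turn -1·90°
n=3: pose=(8,-2,E); sL=160/137, sR=32/13; mL=80/137, mR=-6464/1781; mL+mR=-5424/1781 → advance -1; mR−mL=-7504/1781 → turn -1·90°

0 80/29 16/5 40/29 -864/145 7 -2 S
1 32/13 32/29 16/13 -1344/377 7 -1 W
2 10/9 1 5/9 -19/9 8 -1 N
3 160/137 32/13 80/137 -6464/1781 8 -2 E
final 7 -2 S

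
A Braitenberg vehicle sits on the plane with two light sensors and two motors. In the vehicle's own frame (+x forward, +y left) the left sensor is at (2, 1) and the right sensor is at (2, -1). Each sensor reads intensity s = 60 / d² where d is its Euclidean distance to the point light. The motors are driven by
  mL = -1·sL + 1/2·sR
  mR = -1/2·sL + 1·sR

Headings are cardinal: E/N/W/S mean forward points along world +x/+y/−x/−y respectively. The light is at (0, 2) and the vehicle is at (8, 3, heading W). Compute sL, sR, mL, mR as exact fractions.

5/3 3/2 -11/12 2/3

left sensor world pos  = (6, 2); dL² = 36
right sensor world pos = (6, 4); dR² = 40
sL = 60/36 = 5/3
sR = 60/40 = 3/2
mL = -1·sL + 1/2·sR = -11/12
mR = -1/2·sL + 1·sR = 2/3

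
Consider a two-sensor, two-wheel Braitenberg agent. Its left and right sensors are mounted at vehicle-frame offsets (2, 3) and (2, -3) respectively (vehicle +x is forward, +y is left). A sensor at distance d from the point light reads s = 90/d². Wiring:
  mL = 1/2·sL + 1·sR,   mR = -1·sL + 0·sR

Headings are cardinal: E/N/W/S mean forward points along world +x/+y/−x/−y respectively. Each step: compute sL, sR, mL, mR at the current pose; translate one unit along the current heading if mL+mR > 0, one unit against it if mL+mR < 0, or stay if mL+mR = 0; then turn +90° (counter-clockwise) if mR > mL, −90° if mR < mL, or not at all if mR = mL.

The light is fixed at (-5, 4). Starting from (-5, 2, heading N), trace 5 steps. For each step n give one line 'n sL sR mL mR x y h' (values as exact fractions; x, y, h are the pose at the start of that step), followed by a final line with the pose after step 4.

0 10 10 15 -10 -5 2 N
1 45/4 9/2 81/8 -45/4 -5 3 E
2 90/13 18/5 459/65 -90/13 -6 3 S
3 45/17 9 351/34 -45/17 -6 2 W
4 18/5 90 459/5 -18/5 -7 2 N
final -7 3 E

n=0: pose=(-5,2,N); sL=10, sR=10; mL=15, mR=-10; mL+mR=5 → advance +1; mR−mL=-25 → turn -1·90°
n=1: pose=(-5,3,E); sL=45/4, sR=9/2; mL=81/8, mR=-45/4; mL+mR=-9/8 → advance -1; mR−mL=-171/8 → turn -1·90°
n=2: pose=(-6,3,S); sL=90/13, sR=18/5; mL=459/65, mR=-90/13; mL+mR=9/65 → advance +1; mR−mL=-909/65 → turn -1·90°
n=3: pose=(-6,2,W); sL=45/17, sR=9; mL=351/34, mR=-45/17; mL+mR=261/34 → advance +1; mR−mL=-441/34 → turn -1·90°
n=4: pose=(-7,2,N); sL=18/5, sR=90; mL=459/5, mR=-18/5; mL+mR=441/5 → advance +1; mR−mL=-477/5 → turn -1·90°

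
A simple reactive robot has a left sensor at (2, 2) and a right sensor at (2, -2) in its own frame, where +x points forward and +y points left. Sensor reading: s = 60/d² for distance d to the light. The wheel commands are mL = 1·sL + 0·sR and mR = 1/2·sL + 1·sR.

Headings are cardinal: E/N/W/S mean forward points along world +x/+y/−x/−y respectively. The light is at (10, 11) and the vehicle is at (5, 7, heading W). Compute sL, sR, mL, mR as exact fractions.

12/17 60/53 12/17 1338/901

left sensor world pos  = (3, 5); dL² = 85
right sensor world pos = (3, 9); dR² = 53
sL = 60/85 = 12/17
sR = 60/53 = 60/53
mL = 1·sL + 0·sR = 12/17
mR = 1/2·sL + 1·sR = 1338/901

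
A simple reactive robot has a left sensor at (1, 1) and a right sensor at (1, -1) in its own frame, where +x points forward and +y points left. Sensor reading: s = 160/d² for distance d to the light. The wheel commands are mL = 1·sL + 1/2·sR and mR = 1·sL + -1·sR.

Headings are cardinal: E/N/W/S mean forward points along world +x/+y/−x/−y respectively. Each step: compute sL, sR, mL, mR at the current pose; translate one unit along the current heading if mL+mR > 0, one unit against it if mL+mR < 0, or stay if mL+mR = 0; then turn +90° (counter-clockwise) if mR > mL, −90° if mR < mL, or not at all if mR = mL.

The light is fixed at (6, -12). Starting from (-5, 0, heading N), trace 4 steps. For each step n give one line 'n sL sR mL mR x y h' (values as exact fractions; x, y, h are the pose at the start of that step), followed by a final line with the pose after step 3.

0 160/313 160/269 68080/84197 -7040/84197 -5 0 N
1 20/37 40/61 1960/2257 -260/2257 -5 1 E
2 32/45 32/53 2416/2385 256/2385 -4 1 S
3 80/121 16/29 3288/3509 384/3509 -4 0 W
final -5 0 N

n=0: pose=(-5,0,N); sL=160/313, sR=160/269; mL=68080/84197, mR=-7040/84197; mL+mR=61040/84197 → advance +1; mR−mL=-240/269 → turn -1·90°
n=1: pose=(-5,1,E); sL=20/37, sR=40/61; mL=1960/2257, mR=-260/2257; mL+mR=1700/2257 → advance +1; mR−mL=-60/61 → turn -1·90°
n=2: pose=(-4,1,S); sL=32/45, sR=32/53; mL=2416/2385, mR=256/2385; mL+mR=2672/2385 → advance +1; mR−mL=-48/53 → turn -1·90°
n=3: pose=(-4,0,W); sL=80/121, sR=16/29; mL=3288/3509, mR=384/3509; mL+mR=3672/3509 → advance +1; mR−mL=-24/29 → turn -1·90°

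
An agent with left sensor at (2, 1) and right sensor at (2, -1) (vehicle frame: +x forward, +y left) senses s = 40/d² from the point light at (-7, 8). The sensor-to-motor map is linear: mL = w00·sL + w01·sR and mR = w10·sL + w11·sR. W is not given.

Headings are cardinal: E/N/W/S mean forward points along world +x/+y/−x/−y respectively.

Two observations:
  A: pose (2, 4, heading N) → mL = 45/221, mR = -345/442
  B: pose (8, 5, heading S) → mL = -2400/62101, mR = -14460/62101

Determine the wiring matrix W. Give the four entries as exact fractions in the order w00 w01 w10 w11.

obs A: pose=(2,4,N) → sL=10/17, sR=5/13, mL=45/221, mR=-345/442
obs B: pose=(8,5,S) → sL=40/281, sR=40/221, mL=-2400/62101, mR=-14460/62101
sensor matrix S = [[10/17, 5/13], [40/281, 40/221]]; det S = 4200/81209
solve [mL_A; mL_B] = S·[w00; w01] and [mR_A; mR_B] = S·[w10; w11]:
  w00 = 1, w01 = -1, w10 = -1, w11 = -1/2

1 -1 -1 -1/2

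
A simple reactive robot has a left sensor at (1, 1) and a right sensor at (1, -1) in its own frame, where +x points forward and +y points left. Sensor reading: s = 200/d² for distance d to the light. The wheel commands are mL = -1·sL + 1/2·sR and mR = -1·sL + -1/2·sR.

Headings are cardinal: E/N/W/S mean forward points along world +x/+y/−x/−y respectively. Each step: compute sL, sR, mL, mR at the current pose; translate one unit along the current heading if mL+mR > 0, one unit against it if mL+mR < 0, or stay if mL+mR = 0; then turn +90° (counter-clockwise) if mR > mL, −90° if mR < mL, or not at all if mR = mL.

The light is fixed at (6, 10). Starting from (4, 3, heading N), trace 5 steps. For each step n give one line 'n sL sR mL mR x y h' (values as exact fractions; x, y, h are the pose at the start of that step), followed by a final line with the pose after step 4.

n=0: pose=(4,3,N); sL=40/9, sR=200/37; mL=-580/333, mR=-2380/333; mL+mR=-80/9 → advance -1; mR−mL=-200/37 → turn -1·90°
n=1: pose=(4,2,E); sL=4, sR=100/41; mL=-114/41, mR=-214/41; mL+mR=-8 → advance -1; mR−mL=-100/41 → turn -1·90°
n=2: pose=(3,2,S); sL=40/17, sR=200/97; mL=-2180/1649, mR=-5580/1649; mL+mR=-80/17 → advance -1; mR−mL=-200/97 → turn -1·90°
n=3: pose=(3,3,W); sL=5/2, sR=50/13; mL=-15/26, mR=-115/26; mL+mR=-5 → advance -1; mR−mL=-50/13 → turn -1·90°
n=4: pose=(4,3,N); sL=40/9, sR=200/37; mL=-580/333, mR=-2380/333; mL+mR=-80/9 → advance -1; mR−mL=-200/37 → turn -1·90°

0 40/9 200/37 -580/333 -2380/333 4 3 N
1 4 100/41 -114/41 -214/41 4 2 E
2 40/17 200/97 -2180/1649 -5580/1649 3 2 S
3 5/2 50/13 -15/26 -115/26 3 3 W
4 40/9 200/37 -580/333 -2380/333 4 3 N
final 4 2 E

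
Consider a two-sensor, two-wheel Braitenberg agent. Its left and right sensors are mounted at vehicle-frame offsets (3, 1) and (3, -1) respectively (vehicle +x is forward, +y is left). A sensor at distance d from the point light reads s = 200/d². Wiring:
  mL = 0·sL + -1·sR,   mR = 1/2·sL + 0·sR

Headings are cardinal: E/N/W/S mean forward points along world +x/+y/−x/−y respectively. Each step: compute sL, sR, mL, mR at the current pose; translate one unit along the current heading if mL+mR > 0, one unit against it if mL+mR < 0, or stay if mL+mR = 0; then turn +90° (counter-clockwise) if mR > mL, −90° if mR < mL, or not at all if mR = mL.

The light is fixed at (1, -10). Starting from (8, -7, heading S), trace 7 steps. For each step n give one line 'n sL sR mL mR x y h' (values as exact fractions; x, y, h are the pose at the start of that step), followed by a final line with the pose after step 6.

n=0: pose=(8,-7,S); sL=25/8, sR=50/9; mL=-50/9, mR=25/16; mL+mR=-575/144 → advance -1; mR−mL=1025/144 → turn +1·90°
n=1: pose=(8,-6,E); sL=8/5, sR=200/109; mL=-200/109, mR=4/5; mL+mR=-564/545 → advance -1; mR−mL=1436/545 → turn +1·90°
n=2: pose=(7,-6,N); sL=100/37, sR=100/49; mL=-100/49, mR=50/37; mL+mR=-1250/1813 → advance -1; mR−mL=6150/1813 → turn +1·90°
n=3: pose=(7,-7,W); sL=200/13, sR=8; mL=-8, mR=100/13; mL+mR=-4/13 → advance -1; mR−mL=204/13 → turn +1·90°
n=4: pose=(8,-7,S); sL=25/8, sR=50/9; mL=-50/9, mR=25/16; mL+mR=-575/144 → advance -1; mR−mL=1025/144 → turn +1·90°
n=5: pose=(8,-6,E); sL=8/5, sR=200/109; mL=-200/109, mR=4/5; mL+mR=-564/545 → advance -1; mR−mL=1436/545 → turn +1·90°
n=6: pose=(7,-6,N); sL=100/37, sR=100/49; mL=-100/49, mR=50/37; mL+mR=-1250/1813 → advance -1; mR−mL=6150/1813 → turn +1·90°

0 25/8 50/9 -50/9 25/16 8 -7 S
1 8/5 200/109 -200/109 4/5 8 -6 E
2 100/37 100/49 -100/49 50/37 7 -6 N
3 200/13 8 -8 100/13 7 -7 W
4 25/8 50/9 -50/9 25/16 8 -7 S
5 8/5 200/109 -200/109 4/5 8 -6 E
6 100/37 100/49 -100/49 50/37 7 -6 N
final 7 -7 W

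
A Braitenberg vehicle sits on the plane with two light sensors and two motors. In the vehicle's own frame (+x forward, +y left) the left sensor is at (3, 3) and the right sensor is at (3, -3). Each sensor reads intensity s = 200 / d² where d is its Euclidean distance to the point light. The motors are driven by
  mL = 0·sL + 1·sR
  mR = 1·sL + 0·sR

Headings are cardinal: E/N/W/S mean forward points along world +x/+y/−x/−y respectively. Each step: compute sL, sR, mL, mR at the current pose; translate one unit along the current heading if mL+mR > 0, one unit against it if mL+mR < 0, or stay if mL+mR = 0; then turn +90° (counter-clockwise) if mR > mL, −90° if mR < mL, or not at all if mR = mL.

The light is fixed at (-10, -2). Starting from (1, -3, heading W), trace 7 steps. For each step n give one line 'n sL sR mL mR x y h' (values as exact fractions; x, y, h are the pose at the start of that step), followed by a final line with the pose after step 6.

0 5/2 50/17 50/17 5/2 1 -3 W
1 200/53 200/173 200/173 200/53 0 -3 N
2 100/29 100/29 100/29 100/29 0 -2 W
3 40/9 40/9 40/9 40/9 -1 -2 W
4 100/17 100/17 100/17 100/17 -2 -2 W
5 8 8 8 8 -3 -2 W
6 100/9 100/9 100/9 100/9 -4 -2 W
final -5 -2 W

n=0: pose=(1,-3,W); sL=5/2, sR=50/17; mL=50/17, mR=5/2; mL+mR=185/34 → advance +1; mR−mL=-15/34 → turn -1·90°
n=1: pose=(0,-3,N); sL=200/53, sR=200/173; mL=200/173, mR=200/53; mL+mR=45200/9169 → advance +1; mR−mL=24000/9169 → turn +1·90°
n=2: pose=(0,-2,W); sL=100/29, sR=100/29; mL=100/29, mR=100/29; mL+mR=200/29 → advance +1; mR−mL=0 → turn +0·90°
n=3: pose=(-1,-2,W); sL=40/9, sR=40/9; mL=40/9, mR=40/9; mL+mR=80/9 → advance +1; mR−mL=0 → turn +0·90°
n=4: pose=(-2,-2,W); sL=100/17, sR=100/17; mL=100/17, mR=100/17; mL+mR=200/17 → advance +1; mR−mL=0 → turn +0·90°
n=5: pose=(-3,-2,W); sL=8, sR=8; mL=8, mR=8; mL+mR=16 → advance +1; mR−mL=0 → turn +0·90°
n=6: pose=(-4,-2,W); sL=100/9, sR=100/9; mL=100/9, mR=100/9; mL+mR=200/9 → advance +1; mR−mL=0 → turn +0·90°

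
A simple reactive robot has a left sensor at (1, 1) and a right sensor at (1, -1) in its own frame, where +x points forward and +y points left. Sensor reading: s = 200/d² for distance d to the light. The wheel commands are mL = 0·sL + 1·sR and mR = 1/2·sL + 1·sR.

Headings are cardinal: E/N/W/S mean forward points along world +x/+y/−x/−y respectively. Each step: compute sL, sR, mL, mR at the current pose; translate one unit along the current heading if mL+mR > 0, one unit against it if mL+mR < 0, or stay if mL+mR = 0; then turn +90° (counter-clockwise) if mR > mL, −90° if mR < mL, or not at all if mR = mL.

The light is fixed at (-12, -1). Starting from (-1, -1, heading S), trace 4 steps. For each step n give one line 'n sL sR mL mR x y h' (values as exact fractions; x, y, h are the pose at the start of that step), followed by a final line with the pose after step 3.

0 40/29 200/101 200/101 7820/2929 -1 -1 S
1 25/18 50/37 50/37 2725/1332 -1 -2 E
2 200/121 200/169 200/169 41100/20449 0 -2 N
3 100/61 100/61 100/61 150/61 0 -1 W
final -1 -1 S

n=0: pose=(-1,-1,S); sL=40/29, sR=200/101; mL=200/101, mR=7820/2929; mL+mR=13620/2929 → advance +1; mR−mL=20/29 → turn +1·90°
n=1: pose=(-1,-2,E); sL=25/18, sR=50/37; mL=50/37, mR=2725/1332; mL+mR=4525/1332 → advance +1; mR−mL=25/36 → turn +1·90°
n=2: pose=(0,-2,N); sL=200/121, sR=200/169; mL=200/169, mR=41100/20449; mL+mR=65300/20449 → advance +1; mR−mL=100/121 → turn +1·90°
n=3: pose=(0,-1,W); sL=100/61, sR=100/61; mL=100/61, mR=150/61; mL+mR=250/61 → advance +1; mR−mL=50/61 → turn +1·90°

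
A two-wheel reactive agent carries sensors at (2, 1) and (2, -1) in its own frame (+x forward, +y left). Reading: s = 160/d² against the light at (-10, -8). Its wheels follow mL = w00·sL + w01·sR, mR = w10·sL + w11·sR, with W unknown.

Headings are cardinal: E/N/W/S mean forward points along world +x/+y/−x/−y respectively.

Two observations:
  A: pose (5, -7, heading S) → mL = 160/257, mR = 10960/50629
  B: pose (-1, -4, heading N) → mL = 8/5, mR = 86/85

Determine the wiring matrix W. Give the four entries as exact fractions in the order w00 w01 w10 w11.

1 0 1 -1/2

obs A: pose=(5,-7,S) → sL=160/257, sR=160/197, mL=160/257, mR=10960/50629
obs B: pose=(-1,-4,N) → sL=8/5, sR=20/17, mL=8/5, mR=86/85
sensor matrix S = [[160/257, 160/197], [8/5, 20/17]]; det S = -488064/860693
solve [mL_A; mL_B] = S·[w00; w01] and [mR_A; mR_B] = S·[w10; w11]:
  w00 = 1, w01 = 0, w10 = 1, w11 = -1/2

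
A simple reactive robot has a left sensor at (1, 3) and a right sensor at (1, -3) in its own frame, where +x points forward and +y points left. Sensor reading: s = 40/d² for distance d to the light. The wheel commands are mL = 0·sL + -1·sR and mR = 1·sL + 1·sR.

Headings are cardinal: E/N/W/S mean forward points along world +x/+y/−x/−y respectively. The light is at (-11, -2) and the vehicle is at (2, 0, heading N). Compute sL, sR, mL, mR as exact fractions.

left sensor world pos  = (-1, 1); dL² = 109
right sensor world pos = (5, 1); dR² = 265
sL = 40/109 = 40/109
sR = 40/265 = 8/53
mL = 0·sL + -1·sR = -8/53
mR = 1·sL + 1·sR = 2992/5777

40/109 8/53 -8/53 2992/5777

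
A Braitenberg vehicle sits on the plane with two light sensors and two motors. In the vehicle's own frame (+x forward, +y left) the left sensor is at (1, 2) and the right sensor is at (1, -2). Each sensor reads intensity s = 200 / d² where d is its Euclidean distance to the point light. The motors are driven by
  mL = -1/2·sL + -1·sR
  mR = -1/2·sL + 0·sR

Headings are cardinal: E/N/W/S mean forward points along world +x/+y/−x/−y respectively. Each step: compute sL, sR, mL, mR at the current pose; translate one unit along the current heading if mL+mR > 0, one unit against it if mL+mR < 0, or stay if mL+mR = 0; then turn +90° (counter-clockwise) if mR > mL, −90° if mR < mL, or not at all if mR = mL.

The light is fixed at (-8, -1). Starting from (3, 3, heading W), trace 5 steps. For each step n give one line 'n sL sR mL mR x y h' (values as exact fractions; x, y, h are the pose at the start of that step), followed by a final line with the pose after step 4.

n=0: pose=(3,3,W); sL=25/13, sR=25/17; mL=-1075/442, mR=-25/26; mL+mR=-750/221 → advance -1; mR−mL=25/17 → turn +1·90°
n=1: pose=(4,3,S); sL=40/41, sR=200/109; mL=-10380/4469, mR=-20/41; mL+mR=-12560/4469 → advance -1; mR−mL=200/109 → turn +1·90°
n=2: pose=(4,4,E); sL=100/109, sR=100/89; mL=-15350/9701, mR=-50/109; mL+mR=-19800/9701 → advance -1; mR−mL=100/89 → turn +1·90°
n=3: pose=(3,4,N); sL=200/117, sR=40/41; mL=-8780/4797, mR=-100/117; mL+mR=-12880/4797 → advance -1; mR−mL=40/41 → turn +1·90°
n=4: pose=(3,3,W); sL=25/13, sR=25/17; mL=-1075/442, mR=-25/26; mL+mR=-750/221 → advance -1; mR−mL=25/17 → turn +1·90°

0 25/13 25/17 -1075/442 -25/26 3 3 W
1 40/41 200/109 -10380/4469 -20/41 4 3 S
2 100/109 100/89 -15350/9701 -50/109 4 4 E
3 200/117 40/41 -8780/4797 -100/117 3 4 N
4 25/13 25/17 -1075/442 -25/26 3 3 W
final 4 3 S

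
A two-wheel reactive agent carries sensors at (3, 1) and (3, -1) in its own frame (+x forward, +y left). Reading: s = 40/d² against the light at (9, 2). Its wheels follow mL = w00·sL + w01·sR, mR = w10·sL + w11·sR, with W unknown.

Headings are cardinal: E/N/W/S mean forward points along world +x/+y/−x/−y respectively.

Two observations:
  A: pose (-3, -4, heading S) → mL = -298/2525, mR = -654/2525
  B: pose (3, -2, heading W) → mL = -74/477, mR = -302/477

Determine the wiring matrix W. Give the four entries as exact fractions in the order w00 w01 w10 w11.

obs A: pose=(-3,-4,S) → sL=20/101, sR=4/25, mL=-298/2525, mR=-654/2525
obs B: pose=(3,-2,W) → sL=20/53, sR=4/9, mL=-74/477, mR=-302/477
sensor matrix S = [[20/101, 4/25], [20/53, 4/9]]; det S = 6656/240885
solve [mL_A; mL_B] = S·[w00; w01] and [mR_A; mR_B] = S·[w10; w11]:
  w00 = -1, w01 = 1/2, w10 = -1/2, w11 = -1

-1 1/2 -1/2 -1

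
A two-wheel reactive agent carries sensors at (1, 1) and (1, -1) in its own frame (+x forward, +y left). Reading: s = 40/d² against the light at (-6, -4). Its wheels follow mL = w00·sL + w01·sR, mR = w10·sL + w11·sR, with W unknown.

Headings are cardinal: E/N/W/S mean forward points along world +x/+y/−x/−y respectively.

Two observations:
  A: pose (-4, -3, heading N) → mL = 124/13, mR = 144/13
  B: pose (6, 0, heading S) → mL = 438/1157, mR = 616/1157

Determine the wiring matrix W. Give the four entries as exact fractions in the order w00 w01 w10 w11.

obs A: pose=(-4,-3,N) → sL=8, sR=40/13, mL=124/13, mR=144/13
obs B: pose=(6,0,S) → sL=20/89, sR=4/13, mL=438/1157, mR=616/1157
sensor matrix S = [[8, 40/13], [20/89, 4/13]]; det S = 2048/1157
solve [mL_A; mL_B] = S·[w00; w01] and [mR_A; mR_B] = S·[w10; w11]:
  w00 = 1, w01 = 1/2, w10 = 1, w11 = 1

1 1/2 1 1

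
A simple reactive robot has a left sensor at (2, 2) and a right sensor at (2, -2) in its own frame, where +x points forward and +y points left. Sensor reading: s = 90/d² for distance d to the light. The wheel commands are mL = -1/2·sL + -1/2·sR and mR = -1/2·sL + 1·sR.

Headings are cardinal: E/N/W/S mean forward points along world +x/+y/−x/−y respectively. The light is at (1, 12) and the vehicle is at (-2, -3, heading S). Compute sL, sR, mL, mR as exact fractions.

9/29 45/157 -1359/4553 1197/9106

left sensor world pos  = (0, -5); dL² = 290
right sensor world pos = (-4, -5); dR² = 314
sL = 90/290 = 9/29
sR = 90/314 = 45/157
mL = -1/2·sL + -1/2·sR = -1359/4553
mR = -1/2·sL + 1·sR = 1197/9106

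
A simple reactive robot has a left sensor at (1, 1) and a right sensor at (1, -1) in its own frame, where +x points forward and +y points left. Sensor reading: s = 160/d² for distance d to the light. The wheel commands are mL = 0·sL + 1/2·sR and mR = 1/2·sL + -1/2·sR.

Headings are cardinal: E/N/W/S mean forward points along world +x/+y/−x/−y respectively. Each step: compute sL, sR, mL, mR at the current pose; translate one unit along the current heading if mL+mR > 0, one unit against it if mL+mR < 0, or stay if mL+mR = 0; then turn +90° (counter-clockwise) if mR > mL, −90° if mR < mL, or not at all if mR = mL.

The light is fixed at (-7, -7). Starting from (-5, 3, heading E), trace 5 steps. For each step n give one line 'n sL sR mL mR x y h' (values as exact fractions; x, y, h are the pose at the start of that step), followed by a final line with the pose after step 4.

n=0: pose=(-5,3,E); sL=16/13, sR=16/9; mL=8/9, mR=-32/117; mL+mR=8/13 → advance +1; mR−mL=-136/117 → turn -1·90°
n=1: pose=(-4,3,S); sL=160/97, sR=32/17; mL=16/17, mR=-192/1649; mL+mR=80/97 → advance +1; mR−mL=-1744/1649 → turn -1·90°
n=2: pose=(-4,2,W); sL=40/17, sR=20/13; mL=10/13, mR=90/221; mL+mR=20/17 → advance +1; mR−mL=-80/221 → turn -1·90°
n=3: pose=(-5,2,N); sL=160/101, sR=160/109; mL=80/109, mR=640/11009; mL+mR=80/101 → advance +1; mR−mL=-7440/11009 → turn -1·90°
n=4: pose=(-5,3,E); sL=16/13, sR=16/9; mL=8/9, mR=-32/117; mL+mR=8/13 → advance +1; mR−mL=-136/117 → turn -1·90°

0 16/13 16/9 8/9 -32/117 -5 3 E
1 160/97 32/17 16/17 -192/1649 -4 3 S
2 40/17 20/13 10/13 90/221 -4 2 W
3 160/101 160/109 80/109 640/11009 -5 2 N
4 16/13 16/9 8/9 -32/117 -5 3 E
final -4 3 S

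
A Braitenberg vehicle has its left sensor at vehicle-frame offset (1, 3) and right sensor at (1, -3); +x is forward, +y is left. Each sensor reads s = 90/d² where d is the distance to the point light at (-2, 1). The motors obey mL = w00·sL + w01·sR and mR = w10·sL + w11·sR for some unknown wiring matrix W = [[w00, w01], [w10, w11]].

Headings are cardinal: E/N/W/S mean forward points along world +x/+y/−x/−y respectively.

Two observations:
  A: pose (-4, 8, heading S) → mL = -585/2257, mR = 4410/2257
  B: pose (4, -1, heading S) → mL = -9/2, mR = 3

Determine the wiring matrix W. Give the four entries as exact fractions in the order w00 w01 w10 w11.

1/2 -1 1/2 1/2

obs A: pose=(-4,8,S) → sL=90/37, sR=90/61, mL=-585/2257, mR=4410/2257
obs B: pose=(4,-1,S) → sL=1, sR=5, mL=-9/2, mR=3
sensor matrix S = [[90/37, 90/61], [1, 5]]; det S = 24120/2257
solve [mL_A; mL_B] = S·[w00; w01] and [mR_A; mR_B] = S·[w10; w11]:
  w00 = 1/2, w01 = -1, w10 = 1/2, w11 = 1/2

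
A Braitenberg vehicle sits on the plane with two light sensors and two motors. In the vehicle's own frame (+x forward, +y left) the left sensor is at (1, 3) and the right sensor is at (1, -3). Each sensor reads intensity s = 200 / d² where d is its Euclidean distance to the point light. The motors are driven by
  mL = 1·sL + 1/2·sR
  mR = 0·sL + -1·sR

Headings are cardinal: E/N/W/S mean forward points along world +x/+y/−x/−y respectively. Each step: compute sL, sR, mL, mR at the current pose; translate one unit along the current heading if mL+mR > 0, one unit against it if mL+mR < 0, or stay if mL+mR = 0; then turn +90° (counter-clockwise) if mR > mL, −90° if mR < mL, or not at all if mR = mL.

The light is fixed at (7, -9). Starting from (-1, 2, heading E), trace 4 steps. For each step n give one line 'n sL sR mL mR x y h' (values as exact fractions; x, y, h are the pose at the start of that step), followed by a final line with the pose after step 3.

n=0: pose=(-1,2,E); sL=40/49, sR=200/113; mL=9420/5537, mR=-200/113; mL+mR=-380/5537 → advance -1; mR−mL=-19220/5537 → turn -1·90°
n=1: pose=(-2,2,S); sL=25/17, sR=50/61; mL=1950/1037, mR=-50/61; mL+mR=1100/1037 → advance +1; mR−mL=-2800/1037 → turn -1·90°
n=2: pose=(-2,1,W); sL=200/149, sR=200/269; mL=68700/40081, mR=-200/269; mL+mR=38900/40081 → advance +1; mR−mL=-98500/40081 → turn -1·90°
n=3: pose=(-3,1,N); sL=20/29, sR=20/17; mL=630/493, mR=-20/17; mL+mR=50/493 → advance +1; mR−mL=-1210/493 → turn -1·90°

0 40/49 200/113 9420/5537 -200/113 -1 2 E
1 25/17 50/61 1950/1037 -50/61 -2 2 S
2 200/149 200/269 68700/40081 -200/269 -2 1 W
3 20/29 20/17 630/493 -20/17 -3 1 N
final -3 2 E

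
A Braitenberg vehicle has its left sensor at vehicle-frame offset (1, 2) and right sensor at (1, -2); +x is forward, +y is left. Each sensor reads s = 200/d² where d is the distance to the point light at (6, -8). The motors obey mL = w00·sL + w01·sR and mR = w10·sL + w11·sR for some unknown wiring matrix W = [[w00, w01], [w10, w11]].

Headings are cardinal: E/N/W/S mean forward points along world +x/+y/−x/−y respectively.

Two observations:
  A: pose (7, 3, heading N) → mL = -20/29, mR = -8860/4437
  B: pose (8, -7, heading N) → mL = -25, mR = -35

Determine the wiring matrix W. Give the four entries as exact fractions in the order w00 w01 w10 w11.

-1/2 0 -1/2 -1

obs A: pose=(7,3,N) → sL=40/29, sR=200/153, mL=-20/29, mR=-8860/4437
obs B: pose=(8,-7,N) → sL=50, sR=10, mL=-25, mR=-35
sensor matrix S = [[40/29, 200/153], [50, 10]]; det S = -228800/4437
solve [mL_A; mL_B] = S·[w00; w01] and [mR_A; mR_B] = S·[w10; w11]:
  w00 = -1/2, w01 = 0, w10 = -1/2, w11 = -1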